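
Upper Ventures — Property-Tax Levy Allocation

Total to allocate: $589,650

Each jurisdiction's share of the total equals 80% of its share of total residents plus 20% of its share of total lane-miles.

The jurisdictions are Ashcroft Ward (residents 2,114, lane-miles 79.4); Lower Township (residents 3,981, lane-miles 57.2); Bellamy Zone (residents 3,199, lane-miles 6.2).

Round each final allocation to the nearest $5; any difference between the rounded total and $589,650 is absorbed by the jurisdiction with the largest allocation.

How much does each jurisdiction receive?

Residents total 9,294; lane-miles total 142.8.
Blended shares (80% residents + 20% lane-miles): Ashcroft Ward 0.2932; Lower Township 0.4228; Bellamy Zone 0.2840.
Proportional shares: Ashcroft Ward 172,868.48; Lower Township 249,295.02; Bellamy Zone 167,486.50.
At nearest $5: Ashcroft Ward $172,870; Lower Township $249,295; Bellamy Zone $167,485. Sum = $589,650.
Rounded total matches; no reconciliation needed.

Ashcroft Ward: $172,870 · Lower Township: $249,295 · Bellamy Zone: $167,485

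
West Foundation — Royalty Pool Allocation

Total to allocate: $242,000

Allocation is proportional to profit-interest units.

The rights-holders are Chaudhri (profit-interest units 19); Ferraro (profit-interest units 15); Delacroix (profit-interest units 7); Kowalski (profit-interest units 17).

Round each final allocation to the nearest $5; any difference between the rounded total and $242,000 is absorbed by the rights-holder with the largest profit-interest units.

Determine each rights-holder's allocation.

Chaudhri: $79,280; Ferraro: $62,585; Delacroix: $29,205; Kowalski: $70,930

Combined profit-interest units = 58.
Pro-rata amounts: Chaudhri 19/58 × $242,000 = 79,275.86; Ferraro 15/58 × $242,000 = 62,586.21; Delacroix 7/58 × $242,000 = 29,206.90; Kowalski 17/58 × $242,000 = 70,931.03.
Rounded to nearest $5: Chaudhri $79,275; Ferraro $62,585; Delacroix $29,205; Kowalski $70,930. Sum = $241,995.
Difference $242,000 − $241,995 = +$5 applied to largest profit-interest units (Chaudhri): Chaudhri becomes $79,280.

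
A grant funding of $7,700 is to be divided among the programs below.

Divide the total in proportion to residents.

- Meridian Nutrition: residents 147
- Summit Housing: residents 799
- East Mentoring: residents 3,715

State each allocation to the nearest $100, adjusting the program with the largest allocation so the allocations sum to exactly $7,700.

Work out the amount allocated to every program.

Sum of residents: 4,661.
Unrounded shares: Meridian Nutrition 147/4,661 × $7,700 = 242.84; Summit Housing 799/4,661 × $7,700 = 1,319.95; East Mentoring 3,715/4,661 × $7,700 = 6,137.20.
After rounding ($100): Meridian Nutrition $200; Summit Housing $1,300; East Mentoring $6,100. Sum = $7,600.
Difference $7,700 − $7,600 = +$100 applied to largest allocation (East Mentoring): East Mentoring becomes $6,200.

Meridian Nutrition: $200 · Summit Housing: $1,300 · East Mentoring: $6,200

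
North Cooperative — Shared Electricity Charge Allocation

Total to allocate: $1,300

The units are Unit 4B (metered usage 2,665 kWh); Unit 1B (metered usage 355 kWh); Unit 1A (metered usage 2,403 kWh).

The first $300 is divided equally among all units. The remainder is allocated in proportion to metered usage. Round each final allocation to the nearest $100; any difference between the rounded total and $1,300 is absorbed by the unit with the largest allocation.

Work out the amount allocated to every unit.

Unit 4B: $600 · Unit 1B: $200 · Unit 1A: $500

$300 shared equally gives $100 per unit.
Remainder $1,000 by metered usage (total 5,423): Unit 4B 491.43 → $500; Unit 1B 65.46 → $100; Unit 1A 443.11 → $400.
Totals: Unit 4B $100 + $500 = $600; Unit 1B $100 + $100 = $200; Unit 1A $100 + $400 = $500.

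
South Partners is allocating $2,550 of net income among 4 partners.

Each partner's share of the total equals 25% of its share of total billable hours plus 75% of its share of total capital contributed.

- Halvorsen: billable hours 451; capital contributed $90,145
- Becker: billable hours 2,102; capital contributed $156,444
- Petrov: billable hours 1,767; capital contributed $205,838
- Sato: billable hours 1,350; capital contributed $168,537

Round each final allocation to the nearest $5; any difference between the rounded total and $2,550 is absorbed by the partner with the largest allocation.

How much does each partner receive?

Halvorsen: $330; Becker: $720; Petrov: $830; Sato: $670

Totals — billable hours 5,670, capital contributed 620,964.
Composite weights (25% billable hours + 75% capital contributed): Halvorsen 0.1288; Becker 0.2816; Petrov 0.3265; Sato 0.2631.
Proportional shares: Halvorsen 328.34; Becker 718.17; Petrov 832.63; Sato 670.86.
After rounding ($5): Halvorsen $330; Becker $720; Petrov $835; Sato $670. Sum = $2,555.
Difference $2,550 − $2,555 = −$5 applied to largest allocation (Petrov): Petrov becomes $830.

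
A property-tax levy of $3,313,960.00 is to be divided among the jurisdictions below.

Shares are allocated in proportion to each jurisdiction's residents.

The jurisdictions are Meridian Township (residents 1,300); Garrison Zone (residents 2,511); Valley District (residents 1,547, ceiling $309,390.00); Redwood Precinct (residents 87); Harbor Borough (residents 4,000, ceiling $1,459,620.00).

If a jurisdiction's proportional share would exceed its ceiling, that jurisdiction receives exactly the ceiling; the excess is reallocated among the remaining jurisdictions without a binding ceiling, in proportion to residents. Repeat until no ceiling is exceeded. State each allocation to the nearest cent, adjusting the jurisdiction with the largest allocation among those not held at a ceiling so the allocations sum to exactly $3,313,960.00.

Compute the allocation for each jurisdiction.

Meridian Township: $515,247.56 · Garrison Zone: $995,220.49 · Valley District: $309,390.00 · Redwood Precinct: $34,481.95 · Harbor Borough: $1,459,620.00

Sum of residents: 9,445.
Pro-rata shares before constraints: Meridian Township 456,130.0159; Garrison Zone 881,032.6691; Valley District 542,794.7189; Redwood Precinct 30,525.6241; Harbor Borough 1,403,476.9719.
Held at cap: Valley District ($309,390.00); balance $3,004,570.00 reallocated over remaining residents 7,898.
Held at cap: Harbor Borough ($1,459,620.00); balance $1,544,950.00 reallocated over remaining residents 3,898.
Redistributed shares: Meridian Township 515,247.5629 → $515,247.56; Garrison Zone 995,220.4849 → $995,220.48; Redwood Precinct 34,481.9523 → $34,481.95.
Rounding difference +$0.01 applied to Garrison Zone → $995,220.49.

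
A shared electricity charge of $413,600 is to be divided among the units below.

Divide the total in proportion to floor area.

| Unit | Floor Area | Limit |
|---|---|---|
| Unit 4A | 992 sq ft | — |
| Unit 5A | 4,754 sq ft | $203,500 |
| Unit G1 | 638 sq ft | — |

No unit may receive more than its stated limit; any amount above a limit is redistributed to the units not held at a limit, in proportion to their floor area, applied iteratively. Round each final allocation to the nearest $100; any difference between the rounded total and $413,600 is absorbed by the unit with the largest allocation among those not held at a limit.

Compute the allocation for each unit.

Unit 4A: $127,900; Unit 5A: $203,500; Unit G1: $82,200

Total floor area = 6,384.
Unconstrained shares: Unit 4A 64,268.67; Unit 5A 307,997.24; Unit G1 41,334.09.
Capped: Unit 5A ($203,500); residual $210,100 reallocated over remaining floor area 1,630.
Redistributed shares: Unit 4A 127,864.54 → $127,900; Unit G1 82,235.46 → $82,200.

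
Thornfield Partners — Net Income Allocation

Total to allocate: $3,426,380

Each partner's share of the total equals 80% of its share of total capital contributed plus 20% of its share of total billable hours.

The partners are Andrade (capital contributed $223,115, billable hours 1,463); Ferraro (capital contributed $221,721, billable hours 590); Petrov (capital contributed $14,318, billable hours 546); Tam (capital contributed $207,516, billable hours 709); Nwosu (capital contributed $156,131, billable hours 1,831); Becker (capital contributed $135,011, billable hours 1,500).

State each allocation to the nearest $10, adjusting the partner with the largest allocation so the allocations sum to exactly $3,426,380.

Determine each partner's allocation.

Totals — capital contributed 957,812, billable hours 6,639.
Composite weights (80% capital contributed + 20% billable hours): Andrade 0.2304; Ferraro 0.2030; Petrov 0.0284; Tam 0.1947; Nwosu 0.1856; Becker 0.1580.
Unrounded shares: Andrade 789,529.78; Ferraro 695,429.53; Petrov 97,333.80; Tam 667,060.25; Nwosu 635,817.21; Becker 541,209.43.
At nearest $10: Andrade $789,530; Ferraro $695,430; Petrov $97,330; Tam $667,060; Nwosu $635,820; Becker $541,210. Sum = $3,426,380.
No rounding difference to absorb.

Andrade: $789,530; Ferraro: $695,430; Petrov: $97,330; Tam: $667,060; Nwosu: $635,820; Becker: $541,210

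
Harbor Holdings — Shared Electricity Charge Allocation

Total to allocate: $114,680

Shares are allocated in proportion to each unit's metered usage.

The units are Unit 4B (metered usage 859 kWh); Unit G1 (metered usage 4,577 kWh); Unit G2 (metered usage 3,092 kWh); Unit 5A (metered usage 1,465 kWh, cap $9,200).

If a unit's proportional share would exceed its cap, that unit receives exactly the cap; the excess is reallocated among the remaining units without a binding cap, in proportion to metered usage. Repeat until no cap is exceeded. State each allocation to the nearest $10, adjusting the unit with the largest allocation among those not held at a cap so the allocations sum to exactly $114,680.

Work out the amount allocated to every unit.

Sum of metered usage: 9,993.
Pro-rata shares before constraints: Unit 4B 9,857.91; Unit G1 52,525.80; Unit G2 35,483.89; Unit 5A 16,812.39.
Cap binds for Unit 5A ($9,200); remaining pool $105,480 reallocated over remaining metered usage 8,528.
Remaining shares: Unit 4B 10,624.69 → $10,620; Unit G1 56,611.39 → $56,610; Unit G2 38,243.92 → $38,240.
Rounding difference +$10 applied to Unit G1 → $56,620.

Unit 4B: $10,620; Unit G1: $56,620; Unit G2: $38,240; Unit 5A: $9,200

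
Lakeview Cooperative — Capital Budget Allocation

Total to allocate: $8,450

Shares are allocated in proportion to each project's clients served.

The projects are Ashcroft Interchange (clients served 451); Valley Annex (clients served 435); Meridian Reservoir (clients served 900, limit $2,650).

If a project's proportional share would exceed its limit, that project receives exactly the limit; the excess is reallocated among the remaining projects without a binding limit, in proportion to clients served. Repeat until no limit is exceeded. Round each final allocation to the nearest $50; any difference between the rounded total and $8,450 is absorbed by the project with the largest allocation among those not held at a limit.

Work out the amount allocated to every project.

Ashcroft Interchange: $2,950 · Valley Annex: $2,850 · Meridian Reservoir: $2,650

Clients served total: 1,786.
Unconstrained shares: Ashcroft Interchange 2,133.79; Valley Annex 2,058.09; Meridian Reservoir 4,258.12.
Held at cap: Meridian Reservoir ($2,650); residual $5,800 reallocated over remaining clients served 886.
Remaining shares: Ashcroft Interchange 2,952.37 → $2,950; Valley Annex 2,847.63 → $2,850.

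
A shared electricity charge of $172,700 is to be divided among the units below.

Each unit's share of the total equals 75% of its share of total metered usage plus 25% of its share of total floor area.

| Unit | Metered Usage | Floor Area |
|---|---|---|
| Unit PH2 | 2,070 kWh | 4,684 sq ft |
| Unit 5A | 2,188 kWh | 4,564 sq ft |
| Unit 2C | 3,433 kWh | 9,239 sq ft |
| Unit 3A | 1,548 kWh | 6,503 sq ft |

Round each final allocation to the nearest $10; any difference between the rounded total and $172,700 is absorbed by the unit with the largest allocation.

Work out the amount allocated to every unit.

Metered usage total 9,239; floor area total 24,990.
Composite weights (75% metered usage + 25% floor area): Unit PH2 0.2149; Unit 5A 0.2233; Unit 2C 0.3711; Unit 3A 0.1907.
Proportional shares: Unit PH2 37,112.61; Unit 5A 38,559.57; Unit 2C 64,090.65; Unit 3A 32,937.17.
Rounded to nearest $10: Unit PH2 $37,110; Unit 5A $38,560; Unit 2C $64,090; Unit 3A $32,940. Sum = $172,700.
No rounding difference to absorb.

Unit PH2: $37,110; Unit 5A: $38,560; Unit 2C: $64,090; Unit 3A: $32,940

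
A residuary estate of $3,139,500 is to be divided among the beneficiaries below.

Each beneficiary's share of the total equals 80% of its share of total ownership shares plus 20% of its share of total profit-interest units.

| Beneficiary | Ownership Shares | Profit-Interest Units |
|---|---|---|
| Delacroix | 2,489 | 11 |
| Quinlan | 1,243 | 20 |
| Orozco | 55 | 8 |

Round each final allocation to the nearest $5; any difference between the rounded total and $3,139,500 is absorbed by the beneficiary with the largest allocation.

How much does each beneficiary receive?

Ownership shares total 3,787; profit-interest units total 39.
Blended shares (80% ownership shares + 20% profit-interest units): Delacroix 0.5822; Quinlan 0.3651; Orozco 0.0526.
Raw shares: Delacroix 1,827,845.29; Quinlan 1,146,377.82; Orozco 165,276.89.
At nearest $5: Delacroix $1,827,845; Quinlan $1,146,380; Orozco $165,275. Sum = $3,139,500.
No rounding difference to absorb.

Delacroix: $1,827,845; Quinlan: $1,146,380; Orozco: $165,275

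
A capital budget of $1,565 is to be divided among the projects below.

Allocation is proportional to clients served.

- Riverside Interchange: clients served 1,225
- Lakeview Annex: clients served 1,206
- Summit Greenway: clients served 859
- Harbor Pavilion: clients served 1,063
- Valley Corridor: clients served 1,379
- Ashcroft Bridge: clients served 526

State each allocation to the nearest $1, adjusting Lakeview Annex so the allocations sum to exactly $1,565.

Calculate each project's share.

Clients served total: 6,258.
Unrounded shares: Riverside Interchange 1,225/6,258 × $1,565 = 306.35; Lakeview Annex 1,206/6,258 × $1,565 = 301.60; Summit Greenway 859/6,258 × $1,565 = 214.82; Harbor Pavilion 1,063/6,258 × $1,565 = 265.83; Valley Corridor 1,379/6,258 × $1,565 = 344.86; Ashcroft Bridge 526/6,258 × $1,565 = 131.54.
Rounded to nearest $1: Riverside Interchange $306; Lakeview Annex $302; Summit Greenway $215; Harbor Pavilion $266; Valley Corridor $345; Ashcroft Bridge $132. Sum = $1,566.
Difference $1,565 − $1,566 = −$1 applied to Lakeview Annex: Lakeview Annex becomes $301.

Riverside Interchange: $306; Lakeview Annex: $301; Summit Greenway: $215; Harbor Pavilion: $266; Valley Corridor: $345; Ashcroft Bridge: $132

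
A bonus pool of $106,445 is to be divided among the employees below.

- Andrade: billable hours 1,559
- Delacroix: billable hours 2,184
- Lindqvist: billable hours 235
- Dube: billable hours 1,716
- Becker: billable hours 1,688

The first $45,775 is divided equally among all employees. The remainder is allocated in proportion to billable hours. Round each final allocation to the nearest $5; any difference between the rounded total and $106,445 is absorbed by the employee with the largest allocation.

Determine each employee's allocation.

Equal tier: $45,775 ÷ 5 = $9,155 apiece.
Remainder $60,670 by billable hours (total 7,382): Andrade 12,812.86 → $12,815; Delacroix 17,949.51 → $17,950; Lindqvist 1,931.38 → $1,930; Dube 14,103.19 → $14,105; Becker 13,873.06 → $13,875.
Rounding difference −$5 on remainder applied to Delacroix.
Totals: Andrade $9,155 + $12,815 = $21,970; Delacroix $9,155 + $17,945 = $27,100; Lindqvist $9,155 + $1,930 = $11,085; Dube $9,155 + $14,105 = $23,260; Becker $9,155 + $13,875 = $23,030.

Andrade: $21,970; Delacroix: $27,100; Lindqvist: $11,085; Dube: $23,260; Becker: $23,030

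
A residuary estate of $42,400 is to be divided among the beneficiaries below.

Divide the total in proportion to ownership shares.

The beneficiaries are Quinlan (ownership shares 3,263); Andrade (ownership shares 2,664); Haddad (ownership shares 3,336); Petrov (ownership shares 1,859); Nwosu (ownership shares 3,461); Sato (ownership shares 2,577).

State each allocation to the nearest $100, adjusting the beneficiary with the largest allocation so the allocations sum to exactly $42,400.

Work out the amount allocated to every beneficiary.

Quinlan: $8,100 · Andrade: $6,600 · Haddad: $8,200 · Petrov: $4,600 · Nwosu: $8,500 · Sato: $6,400

Ownership shares total: 17,160.
Proportional shares: Quinlan 3,263/17,160 × $42,400 = 8,062.42; Andrade 2,664/17,160 × $42,400 = 6,582.38; Haddad 3,336/17,160 × $42,400 = 8,242.80; Petrov 1,859/17,160 × $42,400 = 4,593.33; Nwosu 3,461/17,160 × $42,400 = 8,551.66; Sato 2,577/17,160 × $42,400 = 6,367.41.
At nearest $100: Quinlan $8,100; Andrade $6,600; Haddad $8,200; Petrov $4,600; Nwosu $8,600; Sato $6,400. Sum = $42,500.
Difference $42,400 − $42,500 = −$100 applied to largest allocation (Nwosu): Nwosu becomes $8,500.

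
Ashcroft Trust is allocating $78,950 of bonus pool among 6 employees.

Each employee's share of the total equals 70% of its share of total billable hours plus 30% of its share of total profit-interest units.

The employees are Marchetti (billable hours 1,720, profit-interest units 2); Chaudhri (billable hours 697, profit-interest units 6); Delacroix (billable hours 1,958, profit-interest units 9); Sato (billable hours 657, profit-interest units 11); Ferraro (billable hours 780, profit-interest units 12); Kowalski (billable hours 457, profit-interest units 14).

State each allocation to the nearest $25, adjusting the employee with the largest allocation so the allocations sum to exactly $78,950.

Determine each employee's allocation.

Marchetti: $16,050; Chaudhri: $8,775; Delacroix: $21,175; Sato: $10,625; Ferraro: $12,150; Kowalski: $10,175

Totals — billable hours 6,269, profit-interest units 54.
Combined weights (70% billable hours + 30% profit-interest units): Marchetti 0.2032; Chaudhri 0.1112; Delacroix 0.2686; Sato 0.1345; Ferraro 0.1538; Kowalski 0.1288.
Raw shares: Marchetti 16,040.06; Chaudhri 8,776.14; Delacroix 21,208.45; Sato 10,616.57; Ferraro 12,139.50; Kowalski 10,169.29.
Rounded to nearest $25: Marchetti $16,050; Chaudhri $8,775; Delacroix $21,200; Sato $10,625; Ferraro $12,150; Kowalski $10,175. Sum = $78,975.
Difference $78,950 − $78,975 = −$25 applied to largest allocation (Delacroix): Delacroix becomes $21,175.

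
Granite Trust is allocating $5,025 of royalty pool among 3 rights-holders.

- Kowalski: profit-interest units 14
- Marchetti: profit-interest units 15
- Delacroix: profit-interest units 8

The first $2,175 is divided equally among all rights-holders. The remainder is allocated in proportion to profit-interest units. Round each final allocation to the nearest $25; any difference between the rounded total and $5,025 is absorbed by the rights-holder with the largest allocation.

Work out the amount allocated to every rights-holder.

Equal tier: $2,175 ÷ 3 = $725 apiece.
Remainder $2,850 by profit-interest units (total 37): Kowalski 1,078.38 → $1,075; Marchetti 1,155.41 → $1,150; Delacroix 616.22 → $625.
Totals: Kowalski $725 + $1,075 = $1,800; Marchetti $725 + $1,150 = $1,875; Delacroix $725 + $625 = $1,350.

Kowalski: $1,800; Marchetti: $1,875; Delacroix: $1,350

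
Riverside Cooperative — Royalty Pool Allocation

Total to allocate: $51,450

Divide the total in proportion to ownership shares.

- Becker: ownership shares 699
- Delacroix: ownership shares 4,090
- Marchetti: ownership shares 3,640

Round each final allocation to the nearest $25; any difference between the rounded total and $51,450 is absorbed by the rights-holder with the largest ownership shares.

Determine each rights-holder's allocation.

Becker: $4,275 · Delacroix: $24,950 · Marchetti: $22,225

Sum of ownership shares: 8,429.
Pro-rata amounts: Becker 699/8,429 × $51,450 = 4,266.64; Delacroix 4,090/8,429 × $51,450 = 24,965.06; Marchetti 3,640/8,429 × $51,450 = 22,218.29.
At nearest $25: Becker $4,275; Delacroix $24,975; Marchetti $22,225. Sum = $51,475.
Difference $51,450 − $51,475 = −$25 applied to largest ownership shares (Delacroix): Delacroix becomes $24,950.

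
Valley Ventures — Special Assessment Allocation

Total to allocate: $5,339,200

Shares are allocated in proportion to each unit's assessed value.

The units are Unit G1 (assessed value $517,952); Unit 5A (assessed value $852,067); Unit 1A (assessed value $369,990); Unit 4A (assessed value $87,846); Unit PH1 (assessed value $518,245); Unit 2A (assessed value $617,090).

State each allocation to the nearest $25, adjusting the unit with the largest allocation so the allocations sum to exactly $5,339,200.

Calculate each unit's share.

Assessed value total: 2,963,190.
Raw shares: Unit G1 517,952/2,963,190 × $5,339,200 = 933,267.63; Unit 5A 852,067/2,963,190 × $5,339,200 = 1,535,290.05; Unit 1A 369,990/2,963,190 × $5,339,200 = 666,663.50; Unit 4A 87,846/2,963,190 × $5,339,200 = 158,284.61; Unit PH1 518,245/2,963,190 × $5,339,200 = 933,795.57; Unit 2A 617,090/2,963,190 × $5,339,200 = 1,111,898.64.
At nearest $25: Unit G1 $933,275; Unit 5A $1,535,300; Unit 1A $666,675; Unit 4A $158,275; Unit PH1 $933,800; Unit 2A $1,111,900. Sum = $5,339,225.
Difference $5,339,200 − $5,339,225 = −$25 applied to largest allocation (Unit 5A): Unit 5A becomes $1,535,275.

Unit G1: $933,275; Unit 5A: $1,535,275; Unit 1A: $666,675; Unit 4A: $158,275; Unit PH1: $933,800; Unit 2A: $1,111,900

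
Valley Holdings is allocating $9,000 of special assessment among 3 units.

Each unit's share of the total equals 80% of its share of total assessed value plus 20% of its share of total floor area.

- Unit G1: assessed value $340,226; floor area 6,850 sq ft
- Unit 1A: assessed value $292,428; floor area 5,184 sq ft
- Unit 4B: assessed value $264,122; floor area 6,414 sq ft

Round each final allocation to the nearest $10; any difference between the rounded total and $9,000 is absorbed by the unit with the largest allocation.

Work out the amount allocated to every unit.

Unit G1: $3,400 · Unit 1A: $2,850 · Unit 4B: $2,750

Totals — assessed value 896,776, floor area 18,448.
Composite weights (80% assessed value + 20% floor area): Unit G1 0.3778; Unit 1A 0.3171; Unit 4B 0.3052.
Pro-rata amounts: Unit G1 3,399.96; Unit 1A 2,853.65; Unit 4B 2,746.40.
Rounded to nearest $10: Unit G1 $3,400; Unit 1A $2,850; Unit 4B $2,750. Sum = $9,000.
No rounding difference to absorb.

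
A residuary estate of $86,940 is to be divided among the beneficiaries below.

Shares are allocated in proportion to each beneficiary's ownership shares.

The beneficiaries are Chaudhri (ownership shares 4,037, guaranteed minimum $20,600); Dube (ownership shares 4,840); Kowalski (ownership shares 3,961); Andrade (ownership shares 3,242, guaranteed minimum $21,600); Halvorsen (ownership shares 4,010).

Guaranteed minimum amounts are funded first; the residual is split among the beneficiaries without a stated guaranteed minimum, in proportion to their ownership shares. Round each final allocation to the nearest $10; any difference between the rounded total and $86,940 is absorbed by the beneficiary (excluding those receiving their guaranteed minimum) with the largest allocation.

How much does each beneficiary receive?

Fund the minimums — Chaudhri $20,600; Andrade $21,600. Remaining pool $44,740.
Remaining pool split over remaining ownership shares 12,811: Dube 16,902.79 → $16,900; Kowalski 13,833.05 → $13,830; Halvorsen 14,004.17 → $14,000.
Rounding difference +$10 applied to Dube → $16,910.

Chaudhri: $20,600; Dube: $16,910; Kowalski: $13,830; Andrade: $21,600; Halvorsen: $14,000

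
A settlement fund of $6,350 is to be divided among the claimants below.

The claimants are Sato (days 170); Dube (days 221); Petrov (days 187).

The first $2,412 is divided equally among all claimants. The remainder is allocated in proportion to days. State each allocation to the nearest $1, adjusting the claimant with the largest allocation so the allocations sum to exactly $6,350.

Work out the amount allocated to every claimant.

Sato: $1,962 | Dube: $2,310 | Petrov: $2,078

First tranche $2,412 split equally: $804 each.
Remainder $3,938 by days (total 578): Sato 1,158.24 → $1,158; Dube 1,505.71 → $1,506; Petrov 1,274.06 → $1,274.
Totals: Sato $804 + $1,158 = $1,962; Dube $804 + $1,506 = $2,310; Petrov $804 + $1,274 = $2,078.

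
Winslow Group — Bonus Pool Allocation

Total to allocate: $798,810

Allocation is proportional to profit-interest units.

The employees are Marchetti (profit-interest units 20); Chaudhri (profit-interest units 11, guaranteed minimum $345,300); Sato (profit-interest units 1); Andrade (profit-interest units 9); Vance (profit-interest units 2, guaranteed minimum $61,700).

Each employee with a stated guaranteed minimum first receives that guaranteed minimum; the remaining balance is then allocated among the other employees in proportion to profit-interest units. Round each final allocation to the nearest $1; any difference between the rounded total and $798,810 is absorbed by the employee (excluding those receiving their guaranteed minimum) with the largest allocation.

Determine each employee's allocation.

Marchetti: $261,207 · Chaudhri: $345,300 · Sato: $13,060 · Andrade: $117,543 · Vance: $61,700

Guaranteed amounts: Chaudhri $345,300; Vance $61,700. Residual $391,810.
Residual split over remaining profit-interest units 30: Marchetti 261,206.67 → $261,207; Sato 13,060.33 → $13,060; Andrade 117,543.00 → $117,543.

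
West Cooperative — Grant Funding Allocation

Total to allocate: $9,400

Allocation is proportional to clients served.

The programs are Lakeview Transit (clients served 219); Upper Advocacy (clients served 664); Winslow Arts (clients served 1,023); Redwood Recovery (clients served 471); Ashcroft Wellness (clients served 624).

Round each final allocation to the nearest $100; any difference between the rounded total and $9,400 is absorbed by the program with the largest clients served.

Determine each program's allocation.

Clients served total: 3,001.
Raw shares: Lakeview Transit 219/3,001 × $9,400 = 685.97; Upper Advocacy 664/3,001 × $9,400 = 2,079.84; Winslow Arts 1,023/3,001 × $9,400 = 3,204.33; Redwood Recovery 471/3,001 × $9,400 = 1,475.31; Ashcroft Wellness 624/3,001 × $9,400 = 1,954.55.
Rounded to nearest $100: Lakeview Transit $700; Upper Advocacy $2,100; Winslow Arts $3,200; Redwood Recovery $1,500; Ashcroft Wellness $2,000. Sum = $9,500.
Difference $9,400 − $9,500 = −$100 applied to largest clients served (Winslow Arts): Winslow Arts becomes $3,100.

Lakeview Transit: $700 · Upper Advocacy: $2,100 · Winslow Arts: $3,100 · Redwood Recovery: $1,500 · Ashcroft Wellness: $2,000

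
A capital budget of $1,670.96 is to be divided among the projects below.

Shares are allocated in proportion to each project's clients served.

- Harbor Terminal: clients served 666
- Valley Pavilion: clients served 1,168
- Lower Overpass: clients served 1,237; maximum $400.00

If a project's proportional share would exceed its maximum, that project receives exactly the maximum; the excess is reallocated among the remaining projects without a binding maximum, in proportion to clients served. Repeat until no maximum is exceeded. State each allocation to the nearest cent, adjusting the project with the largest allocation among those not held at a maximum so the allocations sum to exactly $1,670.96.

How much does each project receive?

Harbor Terminal: $461.54 · Valley Pavilion: $809.42 · Lower Overpass: $400.00

Total clients served = 3,071.
Unconstrained shares: Harbor Terminal 362.3769; Valley Pavilion 635.5198; Lower Overpass 673.0633.
Cap binds for Lower Overpass ($400.00); balance $1,270.96 reallocated over remaining clients served 1,834.
Shares after redistribution: Harbor Terminal 461.5373 → $461.54; Valley Pavilion 809.4227 → $809.42.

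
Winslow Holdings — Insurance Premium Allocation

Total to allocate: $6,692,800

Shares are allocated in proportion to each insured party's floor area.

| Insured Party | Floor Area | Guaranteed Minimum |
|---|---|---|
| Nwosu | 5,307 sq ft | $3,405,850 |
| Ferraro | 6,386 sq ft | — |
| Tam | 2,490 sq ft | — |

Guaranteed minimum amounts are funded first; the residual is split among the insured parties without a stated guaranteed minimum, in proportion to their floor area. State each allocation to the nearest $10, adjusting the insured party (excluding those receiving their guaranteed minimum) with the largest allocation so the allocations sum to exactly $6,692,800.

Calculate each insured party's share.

Nwosu: $3,405,850 · Ferraro: $2,364,860 · Tam: $922,090

Minimums first: Nwosu $3,405,850. Remaining pool $3,286,950.
Remaining pool split over remaining floor area 8,876: Ferraro 2,364,856.10 → $2,364,860; Tam 922,093.90 → $922,090.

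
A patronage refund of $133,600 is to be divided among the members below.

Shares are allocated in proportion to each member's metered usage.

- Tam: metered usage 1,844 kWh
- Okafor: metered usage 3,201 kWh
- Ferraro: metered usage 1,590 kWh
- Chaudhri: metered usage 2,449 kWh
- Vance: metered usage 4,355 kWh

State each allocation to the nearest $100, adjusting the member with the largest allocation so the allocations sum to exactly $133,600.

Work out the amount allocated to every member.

Metered usage total: 13,439.
Raw shares: Tam 1,844/13,439 × $133,600 = 18,331.60; Okafor 3,201/13,439 × $133,600 = 31,821.83; Ferraro 1,590/13,439 × $133,600 = 15,806.53; Chaudhri 2,449/13,439 × $133,600 = 24,346.04; Vance 4,355/13,439 × $133,600 = 43,294.00.
At nearest $100: Tam $18,300; Okafor $31,800; Ferraro $15,800; Chaudhri $24,300; Vance $43,300. Sum = $133,500.
Difference $133,600 − $133,500 = +$100 applied to largest allocation (Vance): Vance becomes $43,400.

Tam: $18,300 · Okafor: $31,800 · Ferraro: $15,800 · Chaudhri: $24,300 · Vance: $43,400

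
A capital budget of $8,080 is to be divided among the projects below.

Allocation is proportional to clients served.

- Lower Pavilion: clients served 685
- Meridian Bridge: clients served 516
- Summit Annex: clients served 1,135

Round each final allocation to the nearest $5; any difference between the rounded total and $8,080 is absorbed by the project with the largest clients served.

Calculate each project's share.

Sum of clients served: 685 + 516 + 1,135 = 2,336.
Raw shares: Lower Pavilion 2,369.35; Meridian Bridge 1,784.79; Summit Annex 3,925.86.
At nearest $5: Lower Pavilion $2,370; Meridian Bridge $1,785; Summit Annex $3,925. Sum = $8,080.
No rounding difference to absorb.

Lower Pavilion: $2,370 | Meridian Bridge: $1,785 | Summit Annex: $3,925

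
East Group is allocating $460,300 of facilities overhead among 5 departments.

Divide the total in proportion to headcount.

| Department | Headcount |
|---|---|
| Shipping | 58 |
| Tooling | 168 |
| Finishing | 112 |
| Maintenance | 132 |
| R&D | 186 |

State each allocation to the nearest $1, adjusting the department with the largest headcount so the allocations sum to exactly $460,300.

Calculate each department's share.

Combined headcount = 58 + 168 + 112 + 132 + 186 = 656.
Pro-rata amounts: Shipping 40,697.26; Tooling 117,881.71; Finishing 78,587.80; Maintenance 92,621.34; R&D 130,511.89.
At nearest $1: Shipping $40,697; Tooling $117,882; Finishing $78,588; Maintenance $92,621; R&D $130,512. Sum = $460,300.
No rounding difference to absorb.

Shipping: $40,697 · Tooling: $117,882 · Finishing: $78,588 · Maintenance: $92,621 · R&D: $130,512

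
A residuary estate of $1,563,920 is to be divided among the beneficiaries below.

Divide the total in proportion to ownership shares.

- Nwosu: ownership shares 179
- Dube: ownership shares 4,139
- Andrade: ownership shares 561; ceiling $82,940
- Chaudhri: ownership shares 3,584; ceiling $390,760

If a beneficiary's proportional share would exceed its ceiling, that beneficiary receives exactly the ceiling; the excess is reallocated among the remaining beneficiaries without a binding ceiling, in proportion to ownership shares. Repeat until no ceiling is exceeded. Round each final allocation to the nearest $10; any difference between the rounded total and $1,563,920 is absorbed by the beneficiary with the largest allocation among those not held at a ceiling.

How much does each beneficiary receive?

Nwosu: $45,190 | Dube: $1,045,030 | Andrade: $82,940 | Chaudhri: $390,760

Total ownership shares = 8,463.
Pro-rata shares before constraints: Nwosu 33,078.30; Dube 764,866.46; Andrade 103,669.99; Chaudhri 662,305.24.
Held at cap: Andrade ($82,940), Chaudhri ($390,760); remaining pool $1,090,220 reallocated over remaining ownership shares 4,318.
Remaining shares: Nwosu 45,194.39 → $45,190; Dube 1,045,025.61 → $1,045,030.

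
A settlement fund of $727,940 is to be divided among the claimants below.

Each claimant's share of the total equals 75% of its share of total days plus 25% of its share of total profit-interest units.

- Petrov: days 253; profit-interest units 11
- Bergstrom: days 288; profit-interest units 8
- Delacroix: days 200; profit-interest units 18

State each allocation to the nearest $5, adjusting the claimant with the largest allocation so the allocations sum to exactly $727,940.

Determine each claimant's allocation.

Totals — days 741, profit-interest units 37.
Composite weights (75% days + 25% profit-interest units): Petrov 0.3304; Bergstrom 0.3456; Delacroix 0.3241.
Raw shares: Petrov 240,509.34; Bergstrom 251,541.14; Delacroix 235,889.52.
At nearest $5: Petrov $240,510; Bergstrom $251,540; Delacroix $235,890. Sum = $727,940.
No rounding difference to absorb.

Petrov: $240,510 | Bergstrom: $251,540 | Delacroix: $235,890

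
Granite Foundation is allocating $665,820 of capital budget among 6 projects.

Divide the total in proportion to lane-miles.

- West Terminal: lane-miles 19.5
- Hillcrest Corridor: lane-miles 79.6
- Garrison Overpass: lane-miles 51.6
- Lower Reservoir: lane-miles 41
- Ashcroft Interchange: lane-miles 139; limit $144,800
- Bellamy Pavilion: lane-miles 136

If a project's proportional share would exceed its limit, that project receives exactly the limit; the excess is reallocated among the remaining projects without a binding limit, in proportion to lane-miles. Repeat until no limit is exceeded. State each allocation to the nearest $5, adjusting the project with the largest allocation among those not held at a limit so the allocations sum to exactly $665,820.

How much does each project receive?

West Terminal: $31,005 · Hillcrest Corridor: $126,560 · Garrison Overpass: $82,040 · Lower Reservoir: $65,185 · Ashcroft Interchange: $144,800 · Bellamy Pavilion: $216,230

Sum of lane-miles: 466.7.
Proportional shares (ignoring caps): West Terminal 27,819.78; Hillcrest Corridor 113,561.76; Garrison Overpass 73,615.41; Lower Reservoir 58,492.86; Ashcroft Interchange 198,305.08; Bellamy Pavilion 194,025.11.
Cap binds for Ashcroft Interchange ($144,800); residual $521,020 reallocated over remaining lane-miles 327.7.
Redistributed shares: West Terminal 31,003.63 → $31,005; Hillcrest Corridor 126,558.41 → $126,560; Garrison Overpass 82,040.38 → $82,040; Lower Reservoir 65,187.12 → $65,185; Bellamy Pavilion 216,230.45 → $216,230.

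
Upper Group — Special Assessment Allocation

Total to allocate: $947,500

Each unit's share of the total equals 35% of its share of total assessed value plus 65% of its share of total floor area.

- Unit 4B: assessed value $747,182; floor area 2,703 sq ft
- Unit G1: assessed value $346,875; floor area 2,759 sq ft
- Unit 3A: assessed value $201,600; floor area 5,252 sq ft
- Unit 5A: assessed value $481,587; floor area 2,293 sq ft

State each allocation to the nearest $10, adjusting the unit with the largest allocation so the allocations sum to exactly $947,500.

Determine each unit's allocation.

Unit 4B: $267,410 · Unit G1: $195,360 · Unit 3A: $286,300 · Unit 5A: $198,430

Assessed value total 1,777,244; floor area total 13,007.
Blended shares (35% assessed value + 65% floor area): Unit 4B 0.2822; Unit G1 0.2062; Unit 3A 0.3022; Unit 5A 0.2094.
Unrounded shares: Unit 4B 267,406.20; Unit G1 195,362.45; Unit 3A 286,297.17; Unit 5A 198,434.18.
At nearest $10: Unit 4B $267,410; Unit G1 $195,360; Unit 3A $286,300; Unit 5A $198,430. Sum = $947,500.
Sum already equals the total — no adjustment.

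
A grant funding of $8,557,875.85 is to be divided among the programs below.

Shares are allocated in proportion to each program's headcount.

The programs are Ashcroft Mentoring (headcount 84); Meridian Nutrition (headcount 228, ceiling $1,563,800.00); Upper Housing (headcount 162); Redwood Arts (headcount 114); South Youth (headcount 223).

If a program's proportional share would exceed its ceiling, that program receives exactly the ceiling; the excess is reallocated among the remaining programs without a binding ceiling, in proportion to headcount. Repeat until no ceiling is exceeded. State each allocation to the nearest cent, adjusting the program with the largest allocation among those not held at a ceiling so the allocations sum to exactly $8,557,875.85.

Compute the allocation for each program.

Ashcroft Mentoring: $1,007,722.76 · Meridian Nutrition: $1,563,800.00 · Upper Housing: $1,943,465.33 · Redwood Arts: $1,367,623.75 · South Youth: $2,675,264.01

Headcount total: 811.
Unconstrained shares: Ashcroft Mentoring 886,389.1139; Meridian Nutrition 2,405,913.3092; Upper Housing 1,709,464.7197; Redwood Arts 1,202,956.6546; South Youth 2,353,152.0525.
Held at cap: Meridian Nutrition ($1,563,800.00); residual $6,994,075.85 reallocated over remaining headcount 583.
Redistributed shares: Ashcroft Mentoring 1,007,722.7640 → $1,007,722.76; Upper Housing 1,943,465.3305 → $1,943,465.33; Redwood Arts 1,367,623.7511 → $1,367,623.75; South Youth 2,675,264.0044 → $2,675,264.00.
Rounding difference +$0.01 applied to South Youth → $2,675,264.01.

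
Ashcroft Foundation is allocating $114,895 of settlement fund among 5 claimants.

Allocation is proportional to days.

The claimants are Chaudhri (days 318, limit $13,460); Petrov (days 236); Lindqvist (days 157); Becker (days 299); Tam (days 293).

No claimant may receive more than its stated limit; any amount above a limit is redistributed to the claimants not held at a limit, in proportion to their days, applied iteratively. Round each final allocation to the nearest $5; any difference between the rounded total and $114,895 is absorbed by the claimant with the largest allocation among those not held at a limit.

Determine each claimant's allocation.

Chaudhri: $13,460; Petrov: $24,305; Lindqvist: $16,170; Becker: $30,785; Tam: $30,175

Total days = 1,303.
Proportional shares (ignoring caps): Chaudhri 28,040.38; Petrov 20,809.84; Lindqvist 13,843.83; Becker 26,365.01; Tam 25,835.94.
Cap binds for Chaudhri ($13,460); remaining pool $101,435 reallocated over remaining days 985.
Remaining shares: Petrov 24,303.21 → $24,305; Lindqvist 16,167.81 → $16,170; Becker 30,790.93 → $30,790; Tam 30,173.05 → $30,175.
Rounding difference −$5 applied to Becker → $30,785.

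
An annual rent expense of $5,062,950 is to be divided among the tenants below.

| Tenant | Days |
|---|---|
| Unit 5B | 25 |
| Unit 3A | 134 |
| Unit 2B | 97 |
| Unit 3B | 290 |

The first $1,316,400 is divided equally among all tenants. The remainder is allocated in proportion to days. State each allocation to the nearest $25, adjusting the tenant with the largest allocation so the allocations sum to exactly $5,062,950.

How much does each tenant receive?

Unit 5B: $500,650; Unit 3A: $1,248,575; Unit 2B: $994,700; Unit 3B: $2,319,025

$1,316,400 shared equally gives $329,100 per tenant.
Remainder $3,746,550 by days (total 546): Unit 5B 171,545.33 → $171,550; Unit 3A 919,482.97 → $919,475; Unit 2B 665,595.88 → $665,600; Unit 3B 1,989,925.82 → $1,989,925.
Totals: Unit 5B $329,100 + $171,550 = $500,650; Unit 3A $329,100 + $919,475 = $1,248,575; Unit 2B $329,100 + $665,600 = $994,700; Unit 3B $329,100 + $1,989,925 = $2,319,025.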